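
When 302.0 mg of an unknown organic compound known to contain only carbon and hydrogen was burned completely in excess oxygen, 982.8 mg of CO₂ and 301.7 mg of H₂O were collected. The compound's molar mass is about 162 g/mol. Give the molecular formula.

C12H18

mol C = 0.9828 g CO₂ ÷ 44.009 g/mol = 0.022332 mol
mol H = 2 × 0.3017 g H₂O ÷ 18.015 g/mol = 0.033494 mol
Divide by the smallest (0.022332 mol): C 1.000, H 1.500
Multiplying each by 2 gives whole numbers: C 2.00, H 3.00
Empirical formula: C2H3
Empirical-formula mass = 27.05 g/mol; 162 ÷ 27.05 ≈ 6, so the molecular formula is C12H18.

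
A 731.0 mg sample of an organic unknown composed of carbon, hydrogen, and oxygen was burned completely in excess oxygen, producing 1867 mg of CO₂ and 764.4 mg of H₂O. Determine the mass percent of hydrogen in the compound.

mol C = 1.867 g CO₂ ÷ 44.009 g/mol = 0.042423 mol
mol H = 2 × 0.7644 g H₂O ÷ 18.015 g/mol = 0.084863 mol
mass O = 0.7310 − (0.50954 + 0.085542) = 0.13591 g → mol O = 0.13591 ÷ 15.999 = 0.0084952 mol
mass % H = 0.085542 g ÷ 0.7310 g × 100%

11.70%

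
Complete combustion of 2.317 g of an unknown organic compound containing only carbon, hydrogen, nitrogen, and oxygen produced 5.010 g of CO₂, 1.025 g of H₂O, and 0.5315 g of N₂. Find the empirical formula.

C6H6N2O

mol C = 5.010 g CO₂ ÷ 44.009 g/mol = 0.11384 mol
mol H = 2 × 1.025 g H₂O ÷ 18.015 g/mol = 0.11379 mol
mol N = 2 × 0.5315 g N₂ ÷ 28.014 g/mol = 0.037945 mol
mass O = 2.317 − (1.3673 + 0.11470 + 0.53150) = 0.30346 g → mol O = 0.30346 ÷ 15.999 = 0.018967 mol
Divide by the smallest (0.018967 mol): C 6.002, H 5.999, N 2.001, O 1.000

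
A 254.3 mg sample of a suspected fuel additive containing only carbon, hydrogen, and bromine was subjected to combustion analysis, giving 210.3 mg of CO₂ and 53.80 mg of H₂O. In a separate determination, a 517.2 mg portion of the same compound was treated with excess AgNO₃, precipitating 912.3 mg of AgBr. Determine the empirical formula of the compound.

C4H5Br2

mol C = 0.2103 g CO₂ ÷ 44.009 g/mol = 0.0047786 mol
mol H = 2 × 0.05380 g H₂O ÷ 18.015 g/mol = 0.0059728 mol
From the AgBr data: mol Br per gram of compound = (0.9123 ÷ 187.772) ÷ 0.5172 = 0.0093940 mol/g, so in the 0.2543 g combustion sample mol Br = 0.0023889 mol
Divide by the smallest (0.0023889 mol): C 2.000, H 2.500, Br 1.000
Multiplying each by 2 gives whole numbers: C 4.00, H 5.00, Br 2.00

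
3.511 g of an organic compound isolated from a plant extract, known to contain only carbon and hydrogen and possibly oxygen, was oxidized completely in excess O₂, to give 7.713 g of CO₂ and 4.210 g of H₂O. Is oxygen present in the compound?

yes

mol C = 7.713 g CO₂ ÷ 44.009 g/mol = 0.17526 mol
mol H = 2 × 4.210 g H₂O ÷ 18.015 g/mol = 0.46739 mol
C and H account for only 2.5762 g of the 3.511 g sample; the remaining 0.93483 g must be oxygen.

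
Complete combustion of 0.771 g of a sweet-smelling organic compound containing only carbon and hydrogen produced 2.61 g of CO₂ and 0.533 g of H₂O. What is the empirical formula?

CH

mol C = 2.61 g CO₂ ÷ 44.009 g/mol = 0.05931 mol
mol H = 2 × 0.533 g H₂O ÷ 18.015 g/mol = 0.05917 mol
Divide by the smallest (0.05917 mol): C 1.002, H 1.000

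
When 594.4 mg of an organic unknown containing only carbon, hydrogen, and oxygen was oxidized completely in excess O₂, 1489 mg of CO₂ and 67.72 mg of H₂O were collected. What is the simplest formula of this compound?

mol C = 1.489 g CO₂ ÷ 44.009 g/mol = 0.033834 mol
mol H = 2 × 0.06772 g H₂O ÷ 18.015 g/mol = 0.0075182 mol
mass O = 0.5944 − (0.40638 + 0.0075783) = 0.18044 g → mol O = 0.18044 ÷ 15.999 = 0.011278 mol
Divide by the smallest (0.0075182 mol): C 4.500, H 1.000, O 1.500
Multiplying each by 2 gives whole numbers: C 9.00, H 2.00, O 3.00

C9H2O3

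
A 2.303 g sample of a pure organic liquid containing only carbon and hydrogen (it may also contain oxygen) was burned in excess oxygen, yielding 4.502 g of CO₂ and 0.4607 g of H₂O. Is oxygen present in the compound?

mol C = 4.502 g CO₂ ÷ 44.009 g/mol = 0.10230 mol
mol H = 2 × 0.4607 g H₂O ÷ 18.015 g/mol = 0.051146 mol
C and H account for only 1.2802 g of the 2.303 g sample; the remaining 1.0228 g must be oxygen.

yes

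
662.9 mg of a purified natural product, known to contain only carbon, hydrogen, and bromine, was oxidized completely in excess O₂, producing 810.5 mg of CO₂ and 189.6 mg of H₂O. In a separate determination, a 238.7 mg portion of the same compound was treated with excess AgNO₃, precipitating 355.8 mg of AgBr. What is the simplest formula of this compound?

C7H8Br2

mol C = 0.8105 g CO₂ ÷ 44.009 g/mol = 0.018417 mol
mol H = 2 × 0.1896 g H₂O ÷ 18.015 g/mol = 0.021049 mol
From the AgBr data: mol Br per gram of compound = (0.3558 ÷ 187.772) ÷ 0.2387 = 0.0079382 mol/g, so in the 0.6629 g combustion sample mol Br = 0.0052622 mol
Divide by the smallest (0.0052622 mol): C 3.500, H 4.000, Br 1.000
Multiplying each by 2 gives whole numbers: C 7.00, H 8.00, Br 2.00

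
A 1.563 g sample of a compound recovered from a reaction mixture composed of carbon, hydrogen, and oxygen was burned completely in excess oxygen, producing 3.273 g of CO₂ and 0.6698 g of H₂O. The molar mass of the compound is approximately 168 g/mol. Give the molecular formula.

mol C = 3.273 g CO₂ ÷ 44.009 g/mol = 0.074371 mol
mol H = 2 × 0.6698 g H₂O ÷ 18.015 g/mol = 0.074360 mol
mass O = 1.563 − (0.89327 + 0.074955) = 0.59477 g → mol O = 0.59477 ÷ 15.999 = 0.037176 mol
Divide by the smallest (0.037176 mol): C 2.001, H 2.000, O 1.000
Empirical formula: C2H2O
Empirical-formula mass = 42.04 g/mol; 168 ÷ 42.04 ≈ 4, so the molecular formula is C8H8O4.

C8H8O4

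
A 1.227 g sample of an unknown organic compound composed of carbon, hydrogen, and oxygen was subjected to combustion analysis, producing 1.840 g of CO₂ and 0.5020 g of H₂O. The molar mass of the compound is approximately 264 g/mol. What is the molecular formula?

C9H12O9

mol C = 1.840 g CO₂ ÷ 44.009 g/mol = 0.041810 mol
mol H = 2 × 0.5020 g H₂O ÷ 18.015 g/mol = 0.055731 mol
mass O = 1.227 − (0.50218 + 0.056177) = 0.66865 g → mol O = 0.66865 ÷ 15.999 = 0.041793 mol
Divide by the smallest (0.041793 mol): C 1.000, H 1.334, O 1.000
Multiplying each by 3 gives whole numbers: C 3.00, H 4.00, O 3.00
Empirical formula: C3H4O3
Empirical-formula mass = 88.06 g/mol; 264 ÷ 88.06 ≈ 3, so the molecular formula is C9H12O9.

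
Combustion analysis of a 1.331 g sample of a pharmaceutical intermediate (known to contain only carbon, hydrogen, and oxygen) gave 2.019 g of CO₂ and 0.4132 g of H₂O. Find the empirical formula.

mol C = 2.019 g CO₂ ÷ 44.009 g/mol = 0.045877 mol
mol H = 2 × 0.4132 g H₂O ÷ 18.015 g/mol = 0.045873 mol
mass O = 1.331 − (0.55103 + 0.046240) = 0.73373 g → mol O = 0.73373 ÷ 15.999 = 0.045861 mol
Divide by the smallest (0.045861 mol): C 1.000, H 1.000, O 1.000

CHO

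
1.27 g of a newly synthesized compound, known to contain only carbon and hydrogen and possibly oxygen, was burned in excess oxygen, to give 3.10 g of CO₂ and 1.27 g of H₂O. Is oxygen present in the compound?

yes

mol C = 3.10 g CO₂ ÷ 44.009 g/mol = 0.07044 mol
mol H = 2 × 1.27 g H₂O ÷ 18.015 g/mol = 0.1410 mol
C and H account for only 0.9882 g of the 1.27 g sample; the remaining 0.2818 g must be oxygen.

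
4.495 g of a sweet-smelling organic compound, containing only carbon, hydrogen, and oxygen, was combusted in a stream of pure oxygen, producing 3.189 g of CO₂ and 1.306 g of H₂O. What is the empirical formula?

CH2O3

mol C = 3.189 g CO₂ ÷ 44.009 g/mol = 0.072462 mol
mol H = 2 × 1.306 g H₂O ÷ 18.015 g/mol = 0.14499 mol
mass O = 4.495 − (0.87035 + 0.14615) = 3.4785 g → mol O = 3.4785 ÷ 15.999 = 0.21742 mol
Divide by the smallest (0.072462 mol): C 1.000, H 2.001, O 3.000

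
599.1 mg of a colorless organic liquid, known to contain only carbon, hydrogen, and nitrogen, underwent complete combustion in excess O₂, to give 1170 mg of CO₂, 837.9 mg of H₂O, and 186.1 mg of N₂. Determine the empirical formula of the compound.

C2H7N

mol C = 1.170 g CO₂ ÷ 44.009 g/mol = 0.026585 mol
mol H = 2 × 0.8379 g H₂O ÷ 18.015 g/mol = 0.093022 mol
mol N = 2 × 0.1861 g N₂ ÷ 28.014 g/mol = 0.013286 mol
Divide by the smallest (0.013286 mol): C 2.001, H 7.001, N 1.000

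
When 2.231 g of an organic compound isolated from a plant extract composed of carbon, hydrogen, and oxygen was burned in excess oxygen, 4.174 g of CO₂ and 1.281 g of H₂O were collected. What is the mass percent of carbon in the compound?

51.06%

mol C = 4.174 g CO₂ ÷ 44.009 g/mol = 0.094844 mol
mol H = 2 × 1.281 g H₂O ÷ 18.015 g/mol = 0.14221 mol
mass O = 2.231 − (1.1392 + 0.14335) = 0.94847 g → mol O = 0.94847 ÷ 15.999 = 0.059283 mol
mass % C = 1.1392 g ÷ 2.231 g × 100%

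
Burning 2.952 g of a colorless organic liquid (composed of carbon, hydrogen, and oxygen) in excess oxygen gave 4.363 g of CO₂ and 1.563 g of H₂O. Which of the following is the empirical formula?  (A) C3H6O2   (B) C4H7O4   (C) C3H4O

mol C = 4.363 g CO₂ ÷ 44.009 g/mol = 0.099139 mol
mol H = 2 × 1.563 g H₂O ÷ 18.015 g/mol = 0.17352 mol
mass O = 2.952 − (1.1908 + 0.17491) = 1.5863 g → mol O = 1.5863 ÷ 15.999 = 0.099152 mol
Divide by the smallest (0.099139 mol): C 1.000, H 1.750, O 1.000
Multiplying each by 4 gives whole numbers: C 4.00, H 7.00, O 4.00

(B) C4H7O4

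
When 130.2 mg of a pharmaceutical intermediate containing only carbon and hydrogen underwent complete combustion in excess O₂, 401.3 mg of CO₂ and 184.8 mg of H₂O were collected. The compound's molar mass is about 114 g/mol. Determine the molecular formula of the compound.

mol C = 0.4013 g CO₂ ÷ 44.009 g/mol = 0.0091186 mol
mol H = 2 × 0.1848 g H₂O ÷ 18.015 g/mol = 0.020516 mol
Divide by the smallest (0.0091186 mol): C 1.000, H 2.250
Multiplying each by 4 gives whole numbers: C 4.00, H 9.00
Empirical formula: C4H9
Empirical-formula mass = 57.12 g/mol; 114 ÷ 57.12 ≈ 2, so the molecular formula is C8H18.

C8H18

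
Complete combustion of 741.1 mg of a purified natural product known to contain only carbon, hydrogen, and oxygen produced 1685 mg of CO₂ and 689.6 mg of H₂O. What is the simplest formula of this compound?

C3H6O

mol C = 1.685 g CO₂ ÷ 44.009 g/mol = 0.038288 mol
mol H = 2 × 0.6896 g H₂O ÷ 18.015 g/mol = 0.076558 mol
mass O = 0.7411 − (0.45987 + 0.077171) = 0.20406 g → mol O = 0.20406 ÷ 15.999 = 0.012754 mol
Divide by the smallest (0.012754 mol): C 3.002, H 6.003, O 1.000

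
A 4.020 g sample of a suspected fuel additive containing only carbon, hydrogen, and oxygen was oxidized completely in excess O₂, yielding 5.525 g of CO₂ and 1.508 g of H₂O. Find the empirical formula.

C6H8O7

mol C = 5.525 g CO₂ ÷ 44.009 g/mol = 0.12554 mol
mol H = 2 × 1.508 g H₂O ÷ 18.015 g/mol = 0.16742 mol
mass O = 4.020 − (1.5079 + 0.16876) = 2.3434 g → mol O = 2.3434 ÷ 15.999 = 0.14647 mol
Divide by the smallest (0.12554 mol): C 1.000, H 1.334, O 1.167
Multiplying each by 6 gives whole numbers: C 6.00, H 8.00, O 7.00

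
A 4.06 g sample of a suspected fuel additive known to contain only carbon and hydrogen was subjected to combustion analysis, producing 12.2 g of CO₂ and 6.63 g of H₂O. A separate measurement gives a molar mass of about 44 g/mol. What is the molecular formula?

mol C = 12.2 g CO₂ ÷ 44.009 g/mol = 0.2772 mol
mol H = 2 × 6.63 g H₂O ÷ 18.015 g/mol = 0.7361 mol
Divide by the smallest (0.2772 mol): C 1.000, H 2.655
Multiplying each by 3 gives whole numbers: C 3.00, H 7.97
Empirical formula: C3H8
Empirical-formula mass = 44.10 g/mol; 44 ÷ 44.10 ≈ 1, so the molecular formula is C3H8.

C3H8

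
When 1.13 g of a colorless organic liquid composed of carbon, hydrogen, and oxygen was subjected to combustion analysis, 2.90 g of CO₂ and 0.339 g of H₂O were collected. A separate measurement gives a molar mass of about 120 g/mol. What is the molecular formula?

mol C = 2.90 g CO₂ ÷ 44.009 g/mol = 0.06590 mol
mol H = 2 × 0.339 g H₂O ÷ 18.015 g/mol = 0.03764 mol
mass O = 1.13 − (0.7915 + 0.03794) = 0.3006 g → mol O = 0.3006 ÷ 15.999 = 0.01879 mol
Divide by the smallest (0.01879 mol): C 3.507, H 2.003, O 1.000
Multiplying each by 2 gives whole numbers: C 7.01, H 4.01, O 2.00
Empirical formula: C7H4O2
Empirical-formula mass = 120.11 g/mol; 120 ÷ 120.11 ≈ 1, so the molecular formula is C7H4O2.

C7H4O2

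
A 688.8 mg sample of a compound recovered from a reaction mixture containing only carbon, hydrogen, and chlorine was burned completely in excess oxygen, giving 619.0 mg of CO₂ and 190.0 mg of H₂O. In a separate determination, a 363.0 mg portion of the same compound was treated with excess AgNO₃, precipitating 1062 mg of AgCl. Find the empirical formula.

mol C = 0.6190 g CO₂ ÷ 44.009 g/mol = 0.014065 mol
mol H = 2 × 0.1900 g H₂O ÷ 18.015 g/mol = 0.021094 mol
From the AgCl data: mol Cl per gram of compound = (1.062 ÷ 143.318) ÷ 0.3630 = 0.020413 mol/g, so in the 0.6888 g combustion sample mol Cl = 0.014061 mol
Divide by the smallest (0.014061 mol): C 1.000, H 1.500, Cl 1.000
Multiplying each by 2 gives whole numbers: C 2.00, H 3.00, Cl 2.00

C2H3Cl2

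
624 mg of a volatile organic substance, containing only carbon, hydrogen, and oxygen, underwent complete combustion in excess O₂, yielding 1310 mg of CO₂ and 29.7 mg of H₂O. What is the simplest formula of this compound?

mol C = 1.31 g CO₂ ÷ 44.009 g/mol = 0.02977 mol
mol H = 2 × 0.0297 g H₂O ÷ 18.015 g/mol = 0.003297 mol
mass O = 0.624 − (0.3575 + 0.003324) = 0.2631 g → mol O = 0.2631 ÷ 15.999 = 0.01645 mol
Divide by the smallest (0.003297 mol): C 9.028, H 1.000, O 4.988

C9HO5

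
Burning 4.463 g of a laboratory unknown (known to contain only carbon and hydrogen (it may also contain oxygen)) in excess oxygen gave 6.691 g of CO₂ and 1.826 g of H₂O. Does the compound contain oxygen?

mol C = 6.691 g CO₂ ÷ 44.009 g/mol = 0.15204 mol
mol H = 2 × 1.826 g H₂O ÷ 18.015 g/mol = 0.20272 mol
C and H account for only 2.0305 g of the 4.463 g sample; the remaining 2.4325 g must be oxygen.

yes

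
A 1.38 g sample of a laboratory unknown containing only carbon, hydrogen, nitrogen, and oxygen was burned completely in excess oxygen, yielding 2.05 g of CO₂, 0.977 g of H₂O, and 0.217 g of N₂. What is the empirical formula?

C3H7NO2

mol C = 2.05 g CO₂ ÷ 44.009 g/mol = 0.04658 mol
mol H = 2 × 0.977 g H₂O ÷ 18.015 g/mol = 0.1085 mol
mol N = 2 × 0.217 g N₂ ÷ 28.014 g/mol = 0.01549 mol
mass O = 1.38 − (0.5595 + 0.1093 + 0.2170) = 0.4942 g → mol O = 0.4942 ÷ 15.999 = 0.03089 mol
Divide by the smallest (0.01549 mol): C 3.007, H 7.001, N 1.000, O 1.994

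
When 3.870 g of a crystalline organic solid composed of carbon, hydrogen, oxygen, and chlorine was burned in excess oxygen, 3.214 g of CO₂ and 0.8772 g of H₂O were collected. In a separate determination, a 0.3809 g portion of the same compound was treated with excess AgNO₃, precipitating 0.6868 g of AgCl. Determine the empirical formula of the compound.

C3H4Cl2O3

mol C = 3.214 g CO₂ ÷ 44.009 g/mol = 0.073031 mol
mol H = 2 × 0.8772 g H₂O ÷ 18.015 g/mol = 0.097386 mol
From the AgCl data: mol Cl per gram of compound = (0.6868 ÷ 143.318) ÷ 0.3809 = 0.012581 mol/g, so in the 3.870 g combustion sample mol Cl = 0.048689 mol
mass O = 3.870 − (0.87717 + 0.098165 + 1.7260) = 1.1686 g → mol O = 1.1686 ÷ 15.999 = 0.073045 mol
Divide by the smallest (0.048689 mol): C 1.500, H 2.000, Cl 1.000, O 1.500
Multiplying each by 2 gives whole numbers: C 3.00, H 4.00, Cl 2.00, O 3.00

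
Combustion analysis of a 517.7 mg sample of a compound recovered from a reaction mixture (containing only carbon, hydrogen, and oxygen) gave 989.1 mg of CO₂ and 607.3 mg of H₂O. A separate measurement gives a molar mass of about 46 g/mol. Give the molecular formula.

C2H6O

mol C = 0.9891 g CO₂ ÷ 44.009 g/mol = 0.022475 mol
mol H = 2 × 0.6073 g H₂O ÷ 18.015 g/mol = 0.067422 mol
mass O = 0.5177 − (0.26995 + 0.067961) = 0.17979 g → mol O = 0.17979 ÷ 15.999 = 0.011238 mol
Divide by the smallest (0.011238 mol): C 2.000, H 6.000, O 1.000
Empirical formula: C2H6O
Empirical-formula mass = 46.07 g/mol; 46 ÷ 46.07 ≈ 1, so the molecular formula is C2H6O.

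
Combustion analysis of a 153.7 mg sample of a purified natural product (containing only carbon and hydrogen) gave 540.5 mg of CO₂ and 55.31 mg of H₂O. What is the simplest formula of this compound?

mol C = 0.5405 g CO₂ ÷ 44.009 g/mol = 0.012282 mol
mol H = 2 × 0.05531 g H₂O ÷ 18.015 g/mol = 0.0061404 mol
Divide by the smallest (0.0061404 mol): C 2.000, H 1.000

C2H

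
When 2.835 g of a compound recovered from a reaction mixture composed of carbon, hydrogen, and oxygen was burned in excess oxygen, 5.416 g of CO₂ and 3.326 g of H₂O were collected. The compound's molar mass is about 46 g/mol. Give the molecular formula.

C2H6O

mol C = 5.416 g CO₂ ÷ 44.009 g/mol = 0.12307 mol
mol H = 2 × 3.326 g H₂O ÷ 18.015 g/mol = 0.36925 mol
mass O = 2.835 − (1.4781 + 0.37220) = 0.98466 g → mol O = 0.98466 ÷ 15.999 = 0.061545 mol
Divide by the smallest (0.061545 mol): C 2.000, H 6.000, O 1.000
Empirical formula: C2H6O
Empirical-formula mass = 46.07 g/mol; 46 ÷ 46.07 ≈ 1, so the molecular formula is C2H6O.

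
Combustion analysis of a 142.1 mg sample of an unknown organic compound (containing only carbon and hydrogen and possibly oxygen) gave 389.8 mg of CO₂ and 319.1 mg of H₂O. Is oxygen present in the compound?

mol C = 0.3898 g CO₂ ÷ 44.009 g/mol = 0.0088573 mol
mol H = 2 × 0.3191 g H₂O ÷ 18.015 g/mol = 0.035426 mol
C and H together account for 0.14209 g — essentially the entire 0.1421 g sample — so the compound contains no oxygen.

no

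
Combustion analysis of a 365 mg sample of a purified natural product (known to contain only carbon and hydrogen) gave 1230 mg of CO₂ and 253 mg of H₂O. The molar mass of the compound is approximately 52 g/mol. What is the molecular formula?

C4H4

mol C = 1.23 g CO₂ ÷ 44.009 g/mol = 0.02795 mol
mol H = 2 × 0.253 g H₂O ÷ 18.015 g/mol = 0.02809 mol
Divide by the smallest (0.02795 mol): C 1.000, H 1.005
Empirical formula: CH
Empirical-formula mass = 13.02 g/mol; 52 ÷ 13.02 ≈ 4, so the molecular formula is C4H4.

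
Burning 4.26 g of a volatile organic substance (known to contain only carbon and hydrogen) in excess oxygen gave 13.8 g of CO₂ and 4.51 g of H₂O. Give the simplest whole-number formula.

C5H8

mol C = 13.8 g CO₂ ÷ 44.009 g/mol = 0.3136 mol
mol H = 2 × 4.51 g H₂O ÷ 18.015 g/mol = 0.5007 mol
Divide by the smallest (0.3136 mol): C 1.000, H 1.597
Multiplying each by 5 gives whole numbers: C 5.00, H 7.98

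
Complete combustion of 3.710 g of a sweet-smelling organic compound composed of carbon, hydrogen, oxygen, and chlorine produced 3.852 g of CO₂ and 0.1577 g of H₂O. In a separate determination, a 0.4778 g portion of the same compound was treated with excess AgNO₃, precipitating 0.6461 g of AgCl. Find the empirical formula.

C5HCl2O5

mol C = 3.852 g CO₂ ÷ 44.009 g/mol = 0.087528 mol
mol H = 2 × 0.1577 g H₂O ÷ 18.015 g/mol = 0.017508 mol
From the AgCl data: mol Cl per gram of compound = (0.6461 ÷ 143.318) ÷ 0.4778 = 0.0094352 mol/g, so in the 3.710 g combustion sample mol Cl = 0.035005 mol
mass O = 3.710 − (1.0513 + 0.017648 + 1.2409) = 1.4001 g → mol O = 1.4001 ÷ 15.999 = 0.087514 mol
Divide by the smallest (0.017508 mol): C 4.999, H 1.000, Cl 1.999, O 4.999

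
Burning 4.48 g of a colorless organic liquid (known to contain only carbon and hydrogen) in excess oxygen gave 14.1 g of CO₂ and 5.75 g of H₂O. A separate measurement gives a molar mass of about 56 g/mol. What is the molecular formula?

mol C = 14.1 g CO₂ ÷ 44.009 g/mol = 0.3204 mol
mol H = 2 × 5.75 g H₂O ÷ 18.015 g/mol = 0.6384 mol
Divide by the smallest (0.3204 mol): C 1.000, H 1.992
Empirical formula: CH2
Empirical-formula mass = 14.03 g/mol; 56 ÷ 14.03 ≈ 4, so the molecular formula is C4H8.

C4H8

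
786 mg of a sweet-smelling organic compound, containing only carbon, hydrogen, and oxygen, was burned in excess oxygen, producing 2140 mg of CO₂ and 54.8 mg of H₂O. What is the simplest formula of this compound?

C8HO2

mol C = 2.14 g CO₂ ÷ 44.009 g/mol = 0.04863 mol
mol H = 2 × 0.0548 g H₂O ÷ 18.015 g/mol = 0.006084 mol
mass O = 0.786 − (0.5841 + 0.006132) = 0.1958 g → mol O = 0.1958 ÷ 15.999 = 0.01224 mol
Divide by the smallest (0.006084 mol): C 7.993, H 1.000, O 2.012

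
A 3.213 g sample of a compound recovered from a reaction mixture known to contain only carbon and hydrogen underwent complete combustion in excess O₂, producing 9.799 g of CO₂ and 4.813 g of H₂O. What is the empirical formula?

mol C = 9.799 g CO₂ ÷ 44.009 g/mol = 0.22266 mol
mol H = 2 × 4.813 g H₂O ÷ 18.015 g/mol = 0.53433 mol
Divide by the smallest (0.22266 mol): C 1.000, H 2.400
Multiplying each by 5 gives whole numbers: C 5.00, H 12.00

C5H12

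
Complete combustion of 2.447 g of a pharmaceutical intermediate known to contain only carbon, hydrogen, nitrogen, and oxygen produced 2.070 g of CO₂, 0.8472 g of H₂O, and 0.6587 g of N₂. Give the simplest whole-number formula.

mol C = 2.070 g CO₂ ÷ 44.009 g/mol = 0.047036 mol
mol H = 2 × 0.8472 g H₂O ÷ 18.015 g/mol = 0.094055 mol
mol N = 2 × 0.6587 g N₂ ÷ 28.014 g/mol = 0.047026 mol
mass O = 2.447 − (0.56495 + 0.094807 + 0.65870) = 1.1285 g → mol O = 1.1285 ÷ 15.999 = 0.070538 mol
Divide by the smallest (0.047026 mol): C 1.000, H 2.000, N 1.000, O 1.500
Multiplying each by 2 gives whole numbers: C 2.00, H 4.00, N 2.00, O 3.00

C2H4N2O3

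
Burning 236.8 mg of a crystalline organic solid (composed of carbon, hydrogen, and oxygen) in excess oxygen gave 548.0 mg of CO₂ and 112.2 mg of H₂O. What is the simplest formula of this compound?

C8H8O3

mol C = 0.5480 g CO₂ ÷ 44.009 g/mol = 0.012452 mol
mol H = 2 × 0.1122 g H₂O ÷ 18.015 g/mol = 0.012456 mol
mass O = 0.2368 − (0.14956 + 0.012556) = 0.074683 g → mol O = 0.074683 ÷ 15.999 = 0.0046680 mol
Divide by the smallest (0.0046680 mol): C 2.668, H 2.668, O 1.000
Multiplying each by 3 gives whole numbers: C 8.00, H 8.01, O 3.00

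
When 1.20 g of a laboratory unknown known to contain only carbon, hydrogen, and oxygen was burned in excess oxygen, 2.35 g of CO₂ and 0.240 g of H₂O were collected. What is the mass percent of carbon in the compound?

53.4%

mol C = 2.35 g CO₂ ÷ 44.009 g/mol = 0.05340 mol
mol H = 2 × 0.240 g H₂O ÷ 18.015 g/mol = 0.02664 mol
mass O = 1.20 − (0.6414 + 0.02686) = 0.5318 g → mol O = 0.5318 ÷ 15.999 = 0.03324 mol
mass % C = 0.6414 g ÷ 1.20 g × 100%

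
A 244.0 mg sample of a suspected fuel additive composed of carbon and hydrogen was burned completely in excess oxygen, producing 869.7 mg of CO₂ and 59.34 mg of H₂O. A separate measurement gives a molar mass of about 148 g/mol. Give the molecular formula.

mol C = 0.8697 g CO₂ ÷ 44.009 g/mol = 0.019762 mol
mol H = 2 × 0.05934 g H₂O ÷ 18.015 g/mol = 0.0065878 mol
Divide by the smallest (0.0065878 mol): C 3.000, H 1.000
Empirical formula: C3H
Empirical-formula mass = 37.04 g/mol; 148 ÷ 37.04 ≈ 4, so the molecular formula is C12H4.

C12H4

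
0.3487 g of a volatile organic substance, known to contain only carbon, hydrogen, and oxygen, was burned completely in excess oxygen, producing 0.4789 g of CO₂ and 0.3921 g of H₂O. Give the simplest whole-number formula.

mol C = 0.4789 g CO₂ ÷ 44.009 g/mol = 0.010882 mol
mol H = 2 × 0.3921 g H₂O ÷ 18.015 g/mol = 0.043530 mol
mass O = 0.3487 − (0.13070 + 0.043879) = 0.17412 g → mol O = 0.17412 ÷ 15.999 = 0.010883 mol
Divide by the smallest (0.010882 mol): C 1.000, H 4.000, O 1.000

CH4O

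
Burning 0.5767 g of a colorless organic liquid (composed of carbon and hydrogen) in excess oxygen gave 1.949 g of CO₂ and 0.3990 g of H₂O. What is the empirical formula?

CH

mol C = 1.949 g CO₂ ÷ 44.009 g/mol = 0.044286 mol
mol H = 2 × 0.3990 g H₂O ÷ 18.015 g/mol = 0.044296 mol
Divide by the smallest (0.044286 mol): C 1.000, H 1.000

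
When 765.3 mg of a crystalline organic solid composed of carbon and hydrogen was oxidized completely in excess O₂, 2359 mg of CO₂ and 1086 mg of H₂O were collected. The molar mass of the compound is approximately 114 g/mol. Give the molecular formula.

mol C = 2.359 g CO₂ ÷ 44.009 g/mol = 0.053603 mol
mol H = 2 × 1.086 g H₂O ÷ 18.015 g/mol = 0.12057 mol
Divide by the smallest (0.053603 mol): C 1.000, H 2.249
Multiplying each by 4 gives whole numbers: C 4.00, H 9.00
Empirical formula: C4H9
Empirical-formula mass = 57.12 g/mol; 114 ÷ 57.12 ≈ 2, so the molecular formula is C8H18.

C8H18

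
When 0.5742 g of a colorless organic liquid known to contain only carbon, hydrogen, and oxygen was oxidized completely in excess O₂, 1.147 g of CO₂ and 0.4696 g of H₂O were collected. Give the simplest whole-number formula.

mol C = 1.147 g CO₂ ÷ 44.009 g/mol = 0.026063 mol
mol H = 2 × 0.4696 g H₂O ÷ 18.015 g/mol = 0.052134 mol
mass O = 0.5742 − (0.31304 + 0.052551) = 0.20861 g → mol O = 0.20861 ÷ 15.999 = 0.013039 mol
Divide by the smallest (0.013039 mol): C 1.999, H 3.998, O 1.000

C2H4O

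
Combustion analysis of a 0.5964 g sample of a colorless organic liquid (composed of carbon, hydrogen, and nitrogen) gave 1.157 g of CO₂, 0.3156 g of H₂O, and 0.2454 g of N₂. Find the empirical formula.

C3H4N2

mol C = 1.157 g CO₂ ÷ 44.009 g/mol = 0.026290 mol
mol H = 2 × 0.3156 g H₂O ÷ 18.015 g/mol = 0.035037 mol
mol N = 2 × 0.2454 g N₂ ÷ 28.014 g/mol = 0.017520 mol
Divide by the smallest (0.017520 mol): C 1.501, H 2.000, N 1.000
Multiplying each by 2 gives whole numbers: C 3.00, H 4.00, N 2.00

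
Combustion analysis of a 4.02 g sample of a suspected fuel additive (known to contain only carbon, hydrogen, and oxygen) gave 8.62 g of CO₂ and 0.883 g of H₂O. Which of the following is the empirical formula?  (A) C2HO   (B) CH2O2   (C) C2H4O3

mol C = 8.62 g CO₂ ÷ 44.009 g/mol = 0.1959 mol
mol H = 2 × 0.883 g H₂O ÷ 18.015 g/mol = 0.09803 mol
mass O = 4.02 − (2.353 + 0.09881) = 1.569 g → mol O = 1.569 ÷ 15.999 = 0.09804 mol
Divide by the smallest (0.09803 mol): C 1.998, H 1.000, O 1.000

(A) C2HO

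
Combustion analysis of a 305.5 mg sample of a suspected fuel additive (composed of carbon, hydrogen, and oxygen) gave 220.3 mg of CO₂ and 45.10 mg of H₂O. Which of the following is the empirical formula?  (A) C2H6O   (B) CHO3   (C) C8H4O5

(B) CHO3

mol C = 0.2203 g CO₂ ÷ 44.009 g/mol = 0.0050058 mol
mol H = 2 × 0.04510 g H₂O ÷ 18.015 g/mol = 0.0050069 mol
mass O = 0.3055 − (0.060125 + 0.0050470) = 0.24033 g → mol O = 0.24033 ÷ 15.999 = 0.015021 mol
Divide by the smallest (0.0050058 mol): C 1.000, H 1.000, O 3.001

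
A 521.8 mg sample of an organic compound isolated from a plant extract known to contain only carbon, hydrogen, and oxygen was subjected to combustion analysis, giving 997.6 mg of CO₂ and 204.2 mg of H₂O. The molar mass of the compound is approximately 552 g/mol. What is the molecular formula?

C24H24O15

mol C = 0.9976 g CO₂ ÷ 44.009 g/mol = 0.022668 mol
mol H = 2 × 0.2042 g H₂O ÷ 18.015 g/mol = 0.022670 mol
mass O = 0.5218 − (0.27227 + 0.022851) = 0.22668 g → mol O = 0.22668 ÷ 15.999 = 0.014169 mol
Divide by the smallest (0.014169 mol): C 1.600, H 1.600, O 1.000
Multiplying each by 5 gives whole numbers: C 8.00, H 8.00, O 5.00
Empirical formula: C8H8O5
Empirical-formula mass = 184.15 g/mol; 552 ÷ 184.15 ≈ 3, so the molecular formula is C24H24O15.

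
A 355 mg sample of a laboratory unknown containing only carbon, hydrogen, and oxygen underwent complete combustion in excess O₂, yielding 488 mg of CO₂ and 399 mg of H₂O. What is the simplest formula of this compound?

mol C = 0.488 g CO₂ ÷ 44.009 g/mol = 0.01109 mol
mol H = 2 × 0.399 g H₂O ÷ 18.015 g/mol = 0.04430 mol
mass O = 0.355 − (0.1332 + 0.04465) = 0.1772 g → mol O = 0.1772 ÷ 15.999 = 0.01107 mol
Divide by the smallest (0.01107 mol): C 1.001, H 4.000, O 1.000

CH4O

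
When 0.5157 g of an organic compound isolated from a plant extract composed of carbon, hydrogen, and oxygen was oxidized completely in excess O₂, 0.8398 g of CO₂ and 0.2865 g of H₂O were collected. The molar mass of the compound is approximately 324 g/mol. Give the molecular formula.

C12H20O10

mol C = 0.8398 g CO₂ ÷ 44.009 g/mol = 0.019082 mol
mol H = 2 × 0.2865 g H₂O ÷ 18.015 g/mol = 0.031807 mol
mass O = 0.5157 − (0.22920 + 0.032061) = 0.25444 g → mol O = 0.25444 ÷ 15.999 = 0.015903 mol
Divide by the smallest (0.015903 mol): C 1.200, H 2.000, O 1.000
Multiplying each by 5 gives whole numbers: C 6.00, H 10.00, O 5.00
Empirical formula: C6H10O5
Empirical-formula mass = 162.14 g/mol; 324 ÷ 162.14 ≈ 2, so the molecular formula is C12H20O10.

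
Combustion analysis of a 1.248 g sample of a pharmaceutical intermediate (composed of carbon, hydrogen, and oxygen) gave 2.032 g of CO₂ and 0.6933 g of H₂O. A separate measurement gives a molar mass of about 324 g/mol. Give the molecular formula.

C12H20O10

mol C = 2.032 g CO₂ ÷ 44.009 g/mol = 0.046172 mol
mol H = 2 × 0.6933 g H₂O ÷ 18.015 g/mol = 0.076969 mol
mass O = 1.248 − (0.55458 + 0.077585) = 0.61584 g → mol O = 0.61584 ÷ 15.999 = 0.038492 mol
Divide by the smallest (0.038492 mol): C 1.200, H 2.000, O 1.000
Multiplying each by 5 gives whole numbers: C 6.00, H 10.00, O 5.00
Empirical formula: C6H10O5
Empirical-formula mass = 162.14 g/mol; 324 ÷ 162.14 ≈ 2, so the molecular formula is C12H20O10.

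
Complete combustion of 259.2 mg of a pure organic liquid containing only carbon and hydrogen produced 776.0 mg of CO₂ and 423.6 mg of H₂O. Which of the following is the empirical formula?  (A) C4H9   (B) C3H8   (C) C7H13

mol C = 0.7760 g CO₂ ÷ 44.009 g/mol = 0.017633 mol
mol H = 2 × 0.4236 g H₂O ÷ 18.015 g/mol = 0.047027 mol
Divide by the smallest (0.017633 mol): C 1.000, H 2.667
Multiplying each by 3 gives whole numbers: C 3.00, H 8.00

(B) C3H8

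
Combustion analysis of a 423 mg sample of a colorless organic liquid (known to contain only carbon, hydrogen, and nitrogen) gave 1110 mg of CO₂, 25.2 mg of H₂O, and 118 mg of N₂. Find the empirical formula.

C9HN3

mol C = 1.11 g CO₂ ÷ 44.009 g/mol = 0.02522 mol
mol H = 2 × 0.0252 g H₂O ÷ 18.015 g/mol = 0.002798 mol
mol N = 2 × 0.118 g N₂ ÷ 28.014 g/mol = 0.008424 mol
Divide by the smallest (0.002798 mol): C 9.015, H 1.000, N 3.011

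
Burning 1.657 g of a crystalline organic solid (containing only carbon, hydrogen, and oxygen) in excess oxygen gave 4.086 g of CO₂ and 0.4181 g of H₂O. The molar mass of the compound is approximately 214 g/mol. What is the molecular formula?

C12H6O4

mol C = 4.086 g CO₂ ÷ 44.009 g/mol = 0.092845 mol
mol H = 2 × 0.4181 g H₂O ÷ 18.015 g/mol = 0.046417 mol
mass O = 1.657 − (1.1152 + 0.046788) = 0.49505 g → mol O = 0.49505 ÷ 15.999 = 0.030943 mol
Divide by the smallest (0.030943 mol): C 3.001, H 1.500, O 1.000
Multiplying each by 2 gives whole numbers: C 6.00, H 3.00, O 2.00
Empirical formula: C6H3O2
Empirical-formula mass = 107.09 g/mol; 214 ÷ 107.09 ≈ 2, so the molecular formula is C12H6O4.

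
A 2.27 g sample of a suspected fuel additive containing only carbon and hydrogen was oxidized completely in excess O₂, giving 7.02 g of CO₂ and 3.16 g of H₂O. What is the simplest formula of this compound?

mol C = 7.02 g CO₂ ÷ 44.009 g/mol = 0.1595 mol
mol H = 2 × 3.16 g H₂O ÷ 18.015 g/mol = 0.3508 mol
Divide by the smallest (0.1595 mol): C 1.000, H 2.199
Multiplying each by 5 gives whole numbers: C 5.00, H 11.00

C5H11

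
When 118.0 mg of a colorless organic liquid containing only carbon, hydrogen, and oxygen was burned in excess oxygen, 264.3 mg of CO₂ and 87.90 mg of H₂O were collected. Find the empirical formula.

mol C = 0.2643 g CO₂ ÷ 44.009 g/mol = 0.0060056 mol
mol H = 2 × 0.08790 g H₂O ÷ 18.015 g/mol = 0.0097585 mol
mass O = 0.1180 − (0.072133 + 0.0098366) = 0.036030 g → mol O = 0.036030 ÷ 15.999 = 0.0022520 mol
Divide by the smallest (0.0022520 mol): C 2.667, H 4.333, O 1.000
Multiplying each by 3 gives whole numbers: C 8.00, H 13.00, O 3.00

C8H13O3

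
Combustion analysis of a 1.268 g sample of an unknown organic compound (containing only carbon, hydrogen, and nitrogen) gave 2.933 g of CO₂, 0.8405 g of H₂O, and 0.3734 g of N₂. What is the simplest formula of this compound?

C5H7N2

mol C = 2.933 g CO₂ ÷ 44.009 g/mol = 0.066645 mol
mol H = 2 × 0.8405 g H₂O ÷ 18.015 g/mol = 0.093311 mol
mol N = 2 × 0.3734 g N₂ ÷ 28.014 g/mol = 0.026658 mol
Divide by the smallest (0.026658 mol): C 2.500, H 3.500, N 1.000
Multiplying each by 2 gives whole numbers: C 5.00, H 7.00, N 2.00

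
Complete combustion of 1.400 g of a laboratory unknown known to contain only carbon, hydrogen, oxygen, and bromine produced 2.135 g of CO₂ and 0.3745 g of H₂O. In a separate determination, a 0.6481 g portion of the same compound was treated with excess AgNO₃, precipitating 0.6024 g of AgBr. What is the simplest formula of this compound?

mol C = 2.135 g CO₂ ÷ 44.009 g/mol = 0.048513 mol
mol H = 2 × 0.3745 g H₂O ÷ 18.015 g/mol = 0.041576 mol
From the AgBr data: mol Br per gram of compound = (0.6024 ÷ 187.772) ÷ 0.6481 = 0.0049501 mol/g, so in the 1.400 g combustion sample mol Br = 0.0069301 mol
mass O = 1.400 − (0.58269 + 0.041909 + 0.55374) = 0.22166 g → mol O = 0.22166 ÷ 15.999 = 0.013855 mol
Divide by the smallest (0.0069301 mol): C 7.000, H 5.999, Br 1.000, O 1.999

C7H6BrO2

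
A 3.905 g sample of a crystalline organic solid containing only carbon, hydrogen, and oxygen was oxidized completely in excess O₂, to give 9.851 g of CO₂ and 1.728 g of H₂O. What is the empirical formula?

mol C = 9.851 g CO₂ ÷ 44.009 g/mol = 0.22384 mol
mol H = 2 × 1.728 g H₂O ÷ 18.015 g/mol = 0.19184 mol
mass O = 3.905 − (2.6885 + 0.19337) = 1.0231 g → mol O = 1.0231 ÷ 15.999 = 0.063946 mol
Divide by the smallest (0.063946 mol): C 3.500, H 3.000, O 1.000
Multiplying each by 2 gives whole numbers: C 7.00, H 6.00, O 2.00

C7H6O2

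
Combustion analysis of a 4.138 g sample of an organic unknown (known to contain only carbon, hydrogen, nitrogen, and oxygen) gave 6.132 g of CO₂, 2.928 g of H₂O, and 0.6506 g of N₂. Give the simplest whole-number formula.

C3H7NO2

mol C = 6.132 g CO₂ ÷ 44.009 g/mol = 0.13934 mol
mol H = 2 × 2.928 g H₂O ÷ 18.015 g/mol = 0.32506 mol
mol N = 2 × 0.6506 g N₂ ÷ 28.014 g/mol = 0.046448 mol
mass O = 4.138 − (1.6736 + 0.32766 + 0.65060) = 1.4862 g → mol O = 1.4862 ÷ 15.999 = 0.092892 mol
Divide by the smallest (0.046448 mol): C 3.000, H 6.998, N 1.000, O 2.000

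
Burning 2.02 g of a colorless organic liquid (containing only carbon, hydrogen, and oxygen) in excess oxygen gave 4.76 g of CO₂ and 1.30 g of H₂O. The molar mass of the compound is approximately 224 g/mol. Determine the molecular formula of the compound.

mol C = 4.76 g CO₂ ÷ 44.009 g/mol = 0.1082 mol
mol H = 2 × 1.30 g H₂O ÷ 18.015 g/mol = 0.1443 mol
mass O = 2.02 − (1.299 + 0.1455) = 0.5754 g → mol O = 0.5754 ÷ 15.999 = 0.03597 mol
Divide by the smallest (0.03597 mol): C 3.007, H 4.013, O 1.000
Empirical formula: C3H4O
Empirical-formula mass = 56.06 g/mol; 224 ÷ 56.06 ≈ 4, so the molecular formula is C12H16O4.

C12H16O4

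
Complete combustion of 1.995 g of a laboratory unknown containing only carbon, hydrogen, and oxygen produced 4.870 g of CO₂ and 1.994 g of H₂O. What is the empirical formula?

C4H8O

mol C = 4.870 g CO₂ ÷ 44.009 g/mol = 0.11066 mol
mol H = 2 × 1.994 g H₂O ÷ 18.015 g/mol = 0.22137 mol
mass O = 1.995 − (1.3291 + 0.22314) = 0.44273 g → mol O = 0.44273 ÷ 15.999 = 0.027672 mol
Divide by the smallest (0.027672 mol): C 3.999, H 8.000, O 1.000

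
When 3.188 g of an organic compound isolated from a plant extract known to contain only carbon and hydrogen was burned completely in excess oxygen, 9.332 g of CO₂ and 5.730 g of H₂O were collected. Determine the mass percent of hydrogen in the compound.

mol C = 9.332 g CO₂ ÷ 44.009 g/mol = 0.21205 mol
mol H = 2 × 5.730 g H₂O ÷ 18.015 g/mol = 0.63614 mol
mass % H = 0.64123 g ÷ 3.188 g × 100%

20.11%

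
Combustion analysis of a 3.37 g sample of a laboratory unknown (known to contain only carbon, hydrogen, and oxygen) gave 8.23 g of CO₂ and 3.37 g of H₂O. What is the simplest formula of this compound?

mol C = 8.23 g CO₂ ÷ 44.009 g/mol = 0.1870 mol
mol H = 2 × 3.37 g H₂O ÷ 18.015 g/mol = 0.3741 mol
mass O = 3.37 − (2.246 + 0.3771) = 0.7467 g → mol O = 0.7467 ÷ 15.999 = 0.04667 mol
Divide by the smallest (0.04667 mol): C 4.007, H 8.016, O 1.000

C4H8O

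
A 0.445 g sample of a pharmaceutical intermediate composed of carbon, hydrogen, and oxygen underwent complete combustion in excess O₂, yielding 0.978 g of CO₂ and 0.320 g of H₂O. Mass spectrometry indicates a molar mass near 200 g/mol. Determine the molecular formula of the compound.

C10H16O4

mol C = 0.978 g CO₂ ÷ 44.009 g/mol = 0.02222 mol
mol H = 2 × 0.320 g H₂O ÷ 18.015 g/mol = 0.03553 mol
mass O = 0.445 − (0.2669 + 0.03581) = 0.1423 g → mol O = 0.1423 ÷ 15.999 = 0.008893 mol
Divide by the smallest (0.008893 mol): C 2.499, H 3.995, O 1.000
Multiplying each by 2 gives whole numbers: C 5.00, H 7.99, O 2.00
Empirical formula: C5H8O2
Empirical-formula mass = 100.12 g/mol; 200 ÷ 100.12 ≈ 2, so the molecular formula is C10H16O4.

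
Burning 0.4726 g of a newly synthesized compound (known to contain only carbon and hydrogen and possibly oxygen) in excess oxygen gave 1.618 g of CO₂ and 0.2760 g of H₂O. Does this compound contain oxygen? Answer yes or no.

mol C = 1.618 g CO₂ ÷ 44.009 g/mol = 0.036765 mol
mol H = 2 × 0.2760 g H₂O ÷ 18.015 g/mol = 0.030641 mol
C and H together account for 0.47247 g — essentially the entire 0.4726 g sample — so the compound contains no oxygen.

no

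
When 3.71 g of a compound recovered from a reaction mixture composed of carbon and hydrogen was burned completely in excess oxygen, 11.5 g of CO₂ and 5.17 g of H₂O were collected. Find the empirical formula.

mol C = 11.5 g CO₂ ÷ 44.009 g/mol = 0.2613 mol
mol H = 2 × 5.17 g H₂O ÷ 18.015 g/mol = 0.5740 mol
Divide by the smallest (0.2613 mol): C 1.000, H 2.196
Multiplying each by 5 gives whole numbers: C 5.00, H 10.98

C5H11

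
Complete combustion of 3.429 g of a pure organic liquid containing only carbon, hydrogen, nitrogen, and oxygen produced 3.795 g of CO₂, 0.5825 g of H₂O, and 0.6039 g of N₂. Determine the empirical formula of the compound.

mol C = 3.795 g CO₂ ÷ 44.009 g/mol = 0.086232 mol
mol H = 2 × 0.5825 g H₂O ÷ 18.015 g/mol = 0.064668 mol
mol N = 2 × 0.6039 g N₂ ÷ 28.014 g/mol = 0.043114 mol
mass O = 3.429 − (1.0357 + 0.065186 + 0.60390) = 1.7242 g → mol O = 1.7242 ÷ 15.999 = 0.10777 mol
Divide by the smallest (0.043114 mol): C 2.000, H 1.500, N 1.000, O 2.500
Multiplying each by 2 gives whole numbers: C 4.00, H 3.00, N 2.00, O 5.00

C4H3N2O5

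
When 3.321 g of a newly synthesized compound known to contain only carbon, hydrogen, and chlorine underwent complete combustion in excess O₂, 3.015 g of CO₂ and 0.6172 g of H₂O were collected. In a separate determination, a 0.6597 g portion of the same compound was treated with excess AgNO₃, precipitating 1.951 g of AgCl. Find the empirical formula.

CHCl

mol C = 3.015 g CO₂ ÷ 44.009 g/mol = 0.068509 mol
mol H = 2 × 0.6172 g H₂O ÷ 18.015 g/mol = 0.068521 mol
From the AgCl data: mol Cl per gram of compound = (1.951 ÷ 143.318) ÷ 0.6597 = 0.020635 mol/g, so in the 3.321 g combustion sample mol Cl = 0.068530 mol
Divide by the smallest (0.068509 mol): C 1.000, H 1.000, Cl 1.000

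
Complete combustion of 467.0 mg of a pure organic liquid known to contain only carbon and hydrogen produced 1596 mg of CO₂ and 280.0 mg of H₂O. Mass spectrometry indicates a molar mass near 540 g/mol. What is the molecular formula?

mol C = 1.596 g CO₂ ÷ 44.009 g/mol = 0.036265 mol
mol H = 2 × 0.2800 g H₂O ÷ 18.015 g/mol = 0.031085 mol
Divide by the smallest (0.031085 mol): C 1.167, H 1.000
Multiplying each by 6 gives whole numbers: C 7.00, H 6.00
Empirical formula: C7H6
Empirical-formula mass = 90.12 g/mol; 540 ÷ 90.12 ≈ 6, so the molecular formula is C42H36.

C42H36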